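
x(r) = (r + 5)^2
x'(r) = 2*r + 10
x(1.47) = 41.86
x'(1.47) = 12.94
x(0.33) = 28.41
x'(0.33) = 10.66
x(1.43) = 41.34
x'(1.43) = 12.86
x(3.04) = 64.64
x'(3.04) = 16.08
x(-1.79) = 10.30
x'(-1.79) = 6.42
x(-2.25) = 7.56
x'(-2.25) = 5.50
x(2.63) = 58.22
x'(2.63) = 15.26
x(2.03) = 49.42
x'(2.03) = 14.06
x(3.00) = 64.00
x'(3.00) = 16.00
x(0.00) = 25.00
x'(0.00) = 10.00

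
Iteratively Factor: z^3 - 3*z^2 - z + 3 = (z - 3)*(z^2 - 1) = (z - 3)*(z - 1)*(z + 1)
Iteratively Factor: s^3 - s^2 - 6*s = (s)*(s^2 - s - 6) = s*(s - 3)*(s + 2)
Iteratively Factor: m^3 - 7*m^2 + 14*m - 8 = (m - 2)*(m^2 - 5*m + 4) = (m - 2)*(m - 1)*(m - 4)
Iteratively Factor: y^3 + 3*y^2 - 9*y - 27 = (y + 3)*(y^2 - 9) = (y - 3)*(y + 3)*(y + 3)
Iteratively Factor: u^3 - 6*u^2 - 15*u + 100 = (u - 5)*(u^2 - u - 20) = (u - 5)^2*(u + 4)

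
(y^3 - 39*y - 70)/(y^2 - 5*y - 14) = y + 5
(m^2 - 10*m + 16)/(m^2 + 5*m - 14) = (m - 8)/(m + 7)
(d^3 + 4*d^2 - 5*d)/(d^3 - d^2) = (d + 5)/d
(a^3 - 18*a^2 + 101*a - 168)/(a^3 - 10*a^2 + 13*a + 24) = (a - 7)/(a + 1)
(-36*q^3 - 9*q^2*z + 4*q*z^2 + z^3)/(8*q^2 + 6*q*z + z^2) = (-9*q^2 + z^2)/(2*q + z)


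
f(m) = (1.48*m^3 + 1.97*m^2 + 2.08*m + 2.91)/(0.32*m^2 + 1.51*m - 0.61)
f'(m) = (-0.64*m - 1.51)*(1.48*m^3 + 1.97*m^2 + 2.08*m + 2.91)/(0.32*m^2 + 1.51*m - 0.61)^2 + (4.44*m^2 + 3.94*m + 2.08)/(0.32*m^2 + 1.51*m - 0.61)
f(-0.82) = -1.05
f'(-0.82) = -1.76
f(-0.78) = -1.12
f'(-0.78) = -1.78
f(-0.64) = -1.38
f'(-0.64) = -2.01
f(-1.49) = 0.33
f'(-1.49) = -2.74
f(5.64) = 18.96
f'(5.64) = 3.79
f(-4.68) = 172.72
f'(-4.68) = -505.08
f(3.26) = 10.62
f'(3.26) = 3.10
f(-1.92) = 1.84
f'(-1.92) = -4.45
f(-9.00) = -79.79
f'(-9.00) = -1.10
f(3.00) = 9.83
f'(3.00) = 2.96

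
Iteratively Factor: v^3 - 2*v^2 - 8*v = (v)*(v^2 - 2*v - 8) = v*(v - 4)*(v + 2)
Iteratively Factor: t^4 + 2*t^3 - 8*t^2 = (t)*(t^3 + 2*t^2 - 8*t) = t^2*(t^2 + 2*t - 8) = t^2*(t + 4)*(t - 2)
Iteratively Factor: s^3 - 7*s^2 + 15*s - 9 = (s - 1)*(s^2 - 6*s + 9) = (s - 3)*(s - 1)*(s - 3)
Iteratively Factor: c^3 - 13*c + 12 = (c - 3)*(c^2 + 3*c - 4) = (c - 3)*(c - 1)*(c + 4)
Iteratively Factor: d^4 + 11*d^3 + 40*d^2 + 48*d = (d + 4)*(d^3 + 7*d^2 + 12*d) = (d + 4)^2*(d^2 + 3*d) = d*(d + 4)^2*(d + 3)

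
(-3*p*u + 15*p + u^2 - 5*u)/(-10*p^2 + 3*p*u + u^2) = (-3*p*u + 15*p + u^2 - 5*u)/(-10*p^2 + 3*p*u + u^2)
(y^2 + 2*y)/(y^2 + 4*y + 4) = y/(y + 2)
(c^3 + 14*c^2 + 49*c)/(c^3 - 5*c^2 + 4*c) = (c^2 + 14*c + 49)/(c^2 - 5*c + 4)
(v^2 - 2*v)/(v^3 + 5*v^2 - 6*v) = (v - 2)/(v^2 + 5*v - 6)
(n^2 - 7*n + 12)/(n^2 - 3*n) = (n - 4)/n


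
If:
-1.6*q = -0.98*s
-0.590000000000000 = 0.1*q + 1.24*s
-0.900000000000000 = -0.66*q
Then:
No Solution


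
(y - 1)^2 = y^2 - 2*y + 1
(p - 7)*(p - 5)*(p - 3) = p^3 - 15*p^2 + 71*p - 105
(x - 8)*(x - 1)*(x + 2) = x^3 - 7*x^2 - 10*x + 16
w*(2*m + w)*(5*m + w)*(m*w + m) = 10*m^3*w^2 + 10*m^3*w + 7*m^2*w^3 + 7*m^2*w^2 + m*w^4 + m*w^3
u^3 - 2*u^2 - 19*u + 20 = (u - 5)*(u - 1)*(u + 4)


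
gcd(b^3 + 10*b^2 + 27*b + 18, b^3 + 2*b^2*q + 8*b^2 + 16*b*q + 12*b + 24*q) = b + 6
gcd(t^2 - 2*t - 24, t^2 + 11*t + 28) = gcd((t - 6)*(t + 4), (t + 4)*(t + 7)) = t + 4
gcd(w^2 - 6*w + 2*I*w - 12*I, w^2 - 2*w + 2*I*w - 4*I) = w + 2*I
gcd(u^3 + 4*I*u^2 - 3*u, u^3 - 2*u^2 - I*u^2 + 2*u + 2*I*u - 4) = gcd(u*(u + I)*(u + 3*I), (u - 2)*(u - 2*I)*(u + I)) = u + I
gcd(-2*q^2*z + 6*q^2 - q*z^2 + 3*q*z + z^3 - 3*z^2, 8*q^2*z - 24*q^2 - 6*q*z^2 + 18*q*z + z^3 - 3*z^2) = -2*q*z + 6*q + z^2 - 3*z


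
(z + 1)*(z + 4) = z^2 + 5*z + 4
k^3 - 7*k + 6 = (k - 2)*(k - 1)*(k + 3)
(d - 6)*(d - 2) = d^2 - 8*d + 12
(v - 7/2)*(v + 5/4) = v^2 - 9*v/4 - 35/8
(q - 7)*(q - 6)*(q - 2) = q^3 - 15*q^2 + 68*q - 84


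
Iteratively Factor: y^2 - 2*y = (y)*(y - 2)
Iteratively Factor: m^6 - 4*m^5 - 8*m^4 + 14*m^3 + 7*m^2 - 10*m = (m - 1)*(m^5 - 3*m^4 - 11*m^3 + 3*m^2 + 10*m) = (m - 1)^2*(m^4 - 2*m^3 - 13*m^2 - 10*m) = m*(m - 1)^2*(m^3 - 2*m^2 - 13*m - 10) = m*(m - 1)^2*(m + 2)*(m^2 - 4*m - 5) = m*(m - 5)*(m - 1)^2*(m + 2)*(m + 1)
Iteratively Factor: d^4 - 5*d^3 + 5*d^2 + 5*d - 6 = (d - 1)*(d^3 - 4*d^2 + d + 6) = (d - 3)*(d - 1)*(d^2 - d - 2) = (d - 3)*(d - 1)*(d + 1)*(d - 2)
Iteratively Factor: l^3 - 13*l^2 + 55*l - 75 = (l - 5)*(l^2 - 8*l + 15) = (l - 5)^2*(l - 3)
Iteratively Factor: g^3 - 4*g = (g - 2)*(g^2 + 2*g) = (g - 2)*(g + 2)*(g)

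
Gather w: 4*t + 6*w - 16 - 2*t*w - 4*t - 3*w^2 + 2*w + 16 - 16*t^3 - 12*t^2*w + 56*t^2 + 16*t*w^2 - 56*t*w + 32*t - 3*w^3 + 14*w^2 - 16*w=-16*t^3 + 56*t^2 + 32*t - 3*w^3 + w^2*(16*t + 11) + w*(-12*t^2 - 58*t - 8)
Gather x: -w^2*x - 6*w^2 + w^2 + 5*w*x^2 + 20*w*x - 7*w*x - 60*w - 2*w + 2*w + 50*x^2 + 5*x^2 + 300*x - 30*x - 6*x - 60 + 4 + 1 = -5*w^2 - 60*w + x^2*(5*w + 55) + x*(-w^2 + 13*w + 264) - 55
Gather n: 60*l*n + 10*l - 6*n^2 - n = 10*l - 6*n^2 + n*(60*l - 1)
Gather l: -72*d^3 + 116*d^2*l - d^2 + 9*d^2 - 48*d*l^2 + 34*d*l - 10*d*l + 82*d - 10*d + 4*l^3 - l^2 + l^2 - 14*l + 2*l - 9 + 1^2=-72*d^3 + 8*d^2 - 48*d*l^2 + 72*d + 4*l^3 + l*(116*d^2 + 24*d - 12) - 8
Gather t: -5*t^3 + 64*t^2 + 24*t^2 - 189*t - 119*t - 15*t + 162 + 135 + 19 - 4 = -5*t^3 + 88*t^2 - 323*t + 312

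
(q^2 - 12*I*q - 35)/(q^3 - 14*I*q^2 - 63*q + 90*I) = (q - 7*I)/(q^2 - 9*I*q - 18)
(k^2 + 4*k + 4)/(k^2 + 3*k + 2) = (k + 2)/(k + 1)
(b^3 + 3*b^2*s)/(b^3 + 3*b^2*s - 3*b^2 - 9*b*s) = b/(b - 3)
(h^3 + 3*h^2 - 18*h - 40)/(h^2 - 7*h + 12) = (h^2 + 7*h + 10)/(h - 3)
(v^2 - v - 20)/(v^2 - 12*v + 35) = (v + 4)/(v - 7)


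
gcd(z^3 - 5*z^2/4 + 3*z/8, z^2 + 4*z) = z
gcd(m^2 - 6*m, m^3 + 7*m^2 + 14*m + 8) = 1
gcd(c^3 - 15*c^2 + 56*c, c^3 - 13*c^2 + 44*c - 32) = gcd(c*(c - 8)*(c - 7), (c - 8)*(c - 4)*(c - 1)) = c - 8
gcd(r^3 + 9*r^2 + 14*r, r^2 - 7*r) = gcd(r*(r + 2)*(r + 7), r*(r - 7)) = r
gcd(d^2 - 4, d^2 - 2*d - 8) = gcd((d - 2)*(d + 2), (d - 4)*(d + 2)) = d + 2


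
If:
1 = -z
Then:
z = -1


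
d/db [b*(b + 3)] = 2*b + 3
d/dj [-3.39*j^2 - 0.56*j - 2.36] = -6.78*j - 0.56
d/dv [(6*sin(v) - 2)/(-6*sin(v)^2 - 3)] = -2*(4*sin(v) + 3*cos(2*v))*cos(v)/(3*(cos(2*v) - 2)^2)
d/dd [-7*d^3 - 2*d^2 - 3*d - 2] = -21*d^2 - 4*d - 3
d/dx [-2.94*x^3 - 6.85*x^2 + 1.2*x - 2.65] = -8.82*x^2 - 13.7*x + 1.2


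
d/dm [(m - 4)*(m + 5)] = 2*m + 1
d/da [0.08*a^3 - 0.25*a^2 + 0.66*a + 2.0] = 0.24*a^2 - 0.5*a + 0.66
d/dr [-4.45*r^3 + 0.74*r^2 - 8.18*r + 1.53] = -13.35*r^2 + 1.48*r - 8.18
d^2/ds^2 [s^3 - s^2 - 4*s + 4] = 6*s - 2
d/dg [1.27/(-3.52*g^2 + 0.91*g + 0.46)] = (8.9408*g - 1.1557)/(-3.52*g^2 + 0.91*g + 0.46)^2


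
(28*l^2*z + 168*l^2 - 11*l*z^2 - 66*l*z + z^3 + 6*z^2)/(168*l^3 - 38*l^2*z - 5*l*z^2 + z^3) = (z + 6)/(6*l + z)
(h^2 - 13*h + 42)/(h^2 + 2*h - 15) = (h^2 - 13*h + 42)/(h^2 + 2*h - 15)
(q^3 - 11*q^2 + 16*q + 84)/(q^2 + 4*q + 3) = (q^3 - 11*q^2 + 16*q + 84)/(q^2 + 4*q + 3)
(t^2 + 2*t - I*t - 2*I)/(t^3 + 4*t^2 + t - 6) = (t - I)/(t^2 + 2*t - 3)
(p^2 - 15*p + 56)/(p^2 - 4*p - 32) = (p - 7)/(p + 4)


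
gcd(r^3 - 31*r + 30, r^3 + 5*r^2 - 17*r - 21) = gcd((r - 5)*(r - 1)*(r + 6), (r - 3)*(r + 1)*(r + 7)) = 1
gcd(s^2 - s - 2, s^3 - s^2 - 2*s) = s^2 - s - 2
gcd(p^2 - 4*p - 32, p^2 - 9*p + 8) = p - 8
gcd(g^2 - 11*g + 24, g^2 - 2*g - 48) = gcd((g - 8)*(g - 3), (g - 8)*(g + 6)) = g - 8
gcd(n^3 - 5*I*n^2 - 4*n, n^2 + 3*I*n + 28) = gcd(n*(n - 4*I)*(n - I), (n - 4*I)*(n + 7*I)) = n - 4*I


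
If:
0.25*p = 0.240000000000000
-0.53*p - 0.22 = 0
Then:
No Solution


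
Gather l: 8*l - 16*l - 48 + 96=48 - 8*l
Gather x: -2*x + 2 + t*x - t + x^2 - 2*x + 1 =-t + x^2 + x*(t - 4) + 3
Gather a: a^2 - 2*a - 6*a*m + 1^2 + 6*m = a^2 + a*(-6*m - 2) + 6*m + 1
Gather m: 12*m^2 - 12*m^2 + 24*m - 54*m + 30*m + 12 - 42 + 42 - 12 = 0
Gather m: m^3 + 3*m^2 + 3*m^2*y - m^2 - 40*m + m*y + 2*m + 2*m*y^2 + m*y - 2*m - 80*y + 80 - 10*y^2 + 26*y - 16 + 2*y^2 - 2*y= m^3 + m^2*(3*y + 2) + m*(2*y^2 + 2*y - 40) - 8*y^2 - 56*y + 64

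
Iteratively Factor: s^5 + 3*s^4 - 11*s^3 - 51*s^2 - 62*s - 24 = (s + 2)*(s^4 + s^3 - 13*s^2 - 25*s - 12) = (s + 2)*(s + 3)*(s^3 - 2*s^2 - 7*s - 4) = (s - 4)*(s + 2)*(s + 3)*(s^2 + 2*s + 1) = (s - 4)*(s + 1)*(s + 2)*(s + 3)*(s + 1)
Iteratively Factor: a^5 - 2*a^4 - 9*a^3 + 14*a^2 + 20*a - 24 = (a - 2)*(a^4 - 9*a^2 - 4*a + 12) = (a - 2)*(a - 1)*(a^3 + a^2 - 8*a - 12) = (a - 3)*(a - 2)*(a - 1)*(a^2 + 4*a + 4) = (a - 3)*(a - 2)*(a - 1)*(a + 2)*(a + 2)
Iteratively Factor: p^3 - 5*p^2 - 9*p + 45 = (p - 5)*(p^2 - 9) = (p - 5)*(p - 3)*(p + 3)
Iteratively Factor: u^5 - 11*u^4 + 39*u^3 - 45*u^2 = (u - 3)*(u^4 - 8*u^3 + 15*u^2) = (u - 3)^2*(u^3 - 5*u^2) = u*(u - 3)^2*(u^2 - 5*u) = u*(u - 5)*(u - 3)^2*(u)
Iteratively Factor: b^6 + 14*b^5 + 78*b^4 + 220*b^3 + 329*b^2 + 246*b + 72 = (b + 2)*(b^5 + 12*b^4 + 54*b^3 + 112*b^2 + 105*b + 36) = (b + 1)*(b + 2)*(b^4 + 11*b^3 + 43*b^2 + 69*b + 36) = (b + 1)^2*(b + 2)*(b^3 + 10*b^2 + 33*b + 36) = (b + 1)^2*(b + 2)*(b + 3)*(b^2 + 7*b + 12) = (b + 1)^2*(b + 2)*(b + 3)*(b + 4)*(b + 3)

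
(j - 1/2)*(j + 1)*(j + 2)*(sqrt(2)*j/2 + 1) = sqrt(2)*j^4/2 + j^3 + 5*sqrt(2)*j^3/4 + sqrt(2)*j^2/4 + 5*j^2/2 - sqrt(2)*j/2 + j/2 - 1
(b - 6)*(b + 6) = b^2 - 36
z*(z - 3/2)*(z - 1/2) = z^3 - 2*z^2 + 3*z/4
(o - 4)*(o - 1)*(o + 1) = o^3 - 4*o^2 - o + 4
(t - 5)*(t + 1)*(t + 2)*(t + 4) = t^4 + 2*t^3 - 21*t^2 - 62*t - 40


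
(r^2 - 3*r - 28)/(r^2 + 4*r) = (r - 7)/r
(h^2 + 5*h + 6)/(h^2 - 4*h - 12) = (h + 3)/(h - 6)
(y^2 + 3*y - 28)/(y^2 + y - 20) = (y + 7)/(y + 5)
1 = 1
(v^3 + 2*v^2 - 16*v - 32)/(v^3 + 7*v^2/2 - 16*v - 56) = 2*(v + 2)/(2*v + 7)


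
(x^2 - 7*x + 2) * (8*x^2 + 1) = 8*x^4 - 56*x^3 + 17*x^2 - 7*x + 2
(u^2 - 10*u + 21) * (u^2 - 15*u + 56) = u^4 - 25*u^3 + 227*u^2 - 875*u + 1176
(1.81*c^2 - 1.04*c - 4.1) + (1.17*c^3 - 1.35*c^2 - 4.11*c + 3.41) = 1.17*c^3 + 0.46*c^2 - 5.15*c - 0.69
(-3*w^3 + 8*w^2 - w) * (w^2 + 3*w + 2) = -3*w^5 - w^4 + 17*w^3 + 13*w^2 - 2*w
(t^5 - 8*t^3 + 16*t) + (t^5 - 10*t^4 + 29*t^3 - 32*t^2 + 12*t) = 2*t^5 - 10*t^4 + 21*t^3 - 32*t^2 + 28*t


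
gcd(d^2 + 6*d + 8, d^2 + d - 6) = 1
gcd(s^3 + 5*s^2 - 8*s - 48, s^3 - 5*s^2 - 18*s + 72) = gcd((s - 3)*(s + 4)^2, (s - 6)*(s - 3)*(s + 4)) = s^2 + s - 12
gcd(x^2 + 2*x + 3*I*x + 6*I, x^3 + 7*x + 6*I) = 1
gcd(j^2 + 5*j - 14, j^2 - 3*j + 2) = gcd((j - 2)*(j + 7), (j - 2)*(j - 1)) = j - 2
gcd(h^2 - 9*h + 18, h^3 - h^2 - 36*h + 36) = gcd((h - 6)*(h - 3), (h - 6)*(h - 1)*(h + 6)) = h - 6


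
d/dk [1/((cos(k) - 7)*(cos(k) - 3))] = 2*(cos(k) - 5)*sin(k)/((cos(k) - 7)^2*(cos(k) - 3)^2)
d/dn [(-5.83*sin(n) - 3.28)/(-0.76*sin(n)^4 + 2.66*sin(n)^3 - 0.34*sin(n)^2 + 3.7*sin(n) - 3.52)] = (-13.2924*sin(n)^4 + 21.0444*sin(n)^3 + 24.1922*sin(n)^2 - 2.2304*sin(n) + 32.6576)*cos(n)/(0.5776*sin(n)^8 - 4.0432*sin(n)^7 + 7.5924*sin(n)^6 - 7.4328*sin(n)^5 + 25.15*sin(n)^4 - 21.2424*sin(n)^3 + 16.0836*sin(n)^2 - 26.048*sin(n) + 12.3904)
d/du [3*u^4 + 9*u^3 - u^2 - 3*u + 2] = 12*u^3 + 27*u^2 - 2*u - 3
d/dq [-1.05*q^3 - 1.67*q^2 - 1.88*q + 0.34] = -3.15*q^2 - 3.34*q - 1.88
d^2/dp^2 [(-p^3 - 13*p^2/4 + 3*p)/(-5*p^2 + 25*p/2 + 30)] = 2*(139*p^3 + 828*p^2 + 432*p + 1296)/(5*(8*p^6 - 60*p^5 + 6*p^4 + 595*p^3 - 36*p^2 - 2160*p - 1728))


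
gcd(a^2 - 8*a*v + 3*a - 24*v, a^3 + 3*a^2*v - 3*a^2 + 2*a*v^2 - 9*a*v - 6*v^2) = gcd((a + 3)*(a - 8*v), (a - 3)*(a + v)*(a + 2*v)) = 1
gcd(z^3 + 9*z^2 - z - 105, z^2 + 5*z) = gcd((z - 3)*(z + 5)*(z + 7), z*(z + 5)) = z + 5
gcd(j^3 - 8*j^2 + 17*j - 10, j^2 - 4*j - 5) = j - 5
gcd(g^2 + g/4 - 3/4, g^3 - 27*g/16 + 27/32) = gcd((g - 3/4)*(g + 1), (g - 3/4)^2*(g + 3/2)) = g - 3/4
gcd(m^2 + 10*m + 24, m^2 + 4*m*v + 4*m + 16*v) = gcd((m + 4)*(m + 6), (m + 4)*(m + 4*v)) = m + 4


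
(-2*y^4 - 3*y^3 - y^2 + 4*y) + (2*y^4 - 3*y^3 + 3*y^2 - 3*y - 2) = -6*y^3 + 2*y^2 + y - 2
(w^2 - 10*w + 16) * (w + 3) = w^3 - 7*w^2 - 14*w + 48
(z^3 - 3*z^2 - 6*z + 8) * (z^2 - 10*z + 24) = z^5 - 13*z^4 + 48*z^3 - 4*z^2 - 224*z + 192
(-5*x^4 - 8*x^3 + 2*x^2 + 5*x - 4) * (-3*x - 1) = 15*x^5 + 29*x^4 + 2*x^3 - 17*x^2 + 7*x + 4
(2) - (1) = 1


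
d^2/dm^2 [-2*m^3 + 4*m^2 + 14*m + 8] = 8 - 12*m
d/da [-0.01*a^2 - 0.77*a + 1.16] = -0.02*a - 0.77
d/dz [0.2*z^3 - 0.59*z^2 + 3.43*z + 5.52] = 0.6*z^2 - 1.18*z + 3.43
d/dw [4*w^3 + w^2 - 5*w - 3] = 12*w^2 + 2*w - 5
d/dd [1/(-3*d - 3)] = 1/(3*(d + 1)^2)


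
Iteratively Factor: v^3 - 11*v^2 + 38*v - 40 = (v - 2)*(v^2 - 9*v + 20) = (v - 5)*(v - 2)*(v - 4)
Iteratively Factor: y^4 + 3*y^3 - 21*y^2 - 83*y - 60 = (y + 1)*(y^3 + 2*y^2 - 23*y - 60) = (y - 5)*(y + 1)*(y^2 + 7*y + 12) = (y - 5)*(y + 1)*(y + 4)*(y + 3)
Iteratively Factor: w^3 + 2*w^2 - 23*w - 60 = (w + 4)*(w^2 - 2*w - 15) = (w + 3)*(w + 4)*(w - 5)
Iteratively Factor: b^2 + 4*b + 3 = (b + 1)*(b + 3)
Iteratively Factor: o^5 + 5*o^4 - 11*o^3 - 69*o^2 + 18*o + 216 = (o - 3)*(o^4 + 8*o^3 + 13*o^2 - 30*o - 72) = (o - 3)*(o - 2)*(o^3 + 10*o^2 + 33*o + 36) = (o - 3)*(o - 2)*(o + 4)*(o^2 + 6*o + 9) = (o - 3)*(o - 2)*(o + 3)*(o + 4)*(o + 3)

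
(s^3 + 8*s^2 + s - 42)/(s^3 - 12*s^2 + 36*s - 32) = (s^2 + 10*s + 21)/(s^2 - 10*s + 16)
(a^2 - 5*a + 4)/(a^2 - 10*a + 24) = (a - 1)/(a - 6)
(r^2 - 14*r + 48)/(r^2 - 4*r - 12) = (r - 8)/(r + 2)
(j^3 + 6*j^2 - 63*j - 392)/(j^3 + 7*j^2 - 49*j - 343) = (j - 8)/(j - 7)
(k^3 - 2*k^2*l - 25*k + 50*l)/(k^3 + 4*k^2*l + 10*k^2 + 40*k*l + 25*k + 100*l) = (k^2 - 2*k*l - 5*k + 10*l)/(k^2 + 4*k*l + 5*k + 20*l)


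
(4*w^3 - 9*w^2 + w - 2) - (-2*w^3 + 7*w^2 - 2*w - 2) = 6*w^3 - 16*w^2 + 3*w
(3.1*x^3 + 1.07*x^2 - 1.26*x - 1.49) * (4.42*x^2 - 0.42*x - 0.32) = 13.702*x^5 + 3.4274*x^4 - 7.0106*x^3 - 6.399*x^2 + 1.029*x + 0.4768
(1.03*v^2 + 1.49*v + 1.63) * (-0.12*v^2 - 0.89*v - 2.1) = -0.1236*v^4 - 1.0955*v^3 - 3.6847*v^2 - 4.5797*v - 3.423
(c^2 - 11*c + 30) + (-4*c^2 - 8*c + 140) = -3*c^2 - 19*c + 170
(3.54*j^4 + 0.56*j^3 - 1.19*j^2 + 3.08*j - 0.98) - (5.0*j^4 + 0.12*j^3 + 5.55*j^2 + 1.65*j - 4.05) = -1.46*j^4 + 0.44*j^3 - 6.74*j^2 + 1.43*j + 3.07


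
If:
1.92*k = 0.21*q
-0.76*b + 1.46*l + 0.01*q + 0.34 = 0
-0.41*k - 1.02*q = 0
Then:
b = 1.92105263157895*l + 0.447368421052632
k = 0.00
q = 0.00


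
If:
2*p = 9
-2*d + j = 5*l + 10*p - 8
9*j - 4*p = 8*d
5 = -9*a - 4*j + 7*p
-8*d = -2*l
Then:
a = 103/38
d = -63/38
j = 10/19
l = -126/19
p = 9/2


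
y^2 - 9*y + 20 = (y - 5)*(y - 4)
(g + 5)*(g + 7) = g^2 + 12*g + 35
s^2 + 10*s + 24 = (s + 4)*(s + 6)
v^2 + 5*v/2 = v*(v + 5/2)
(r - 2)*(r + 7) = r^2 + 5*r - 14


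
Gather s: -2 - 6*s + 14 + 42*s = 36*s + 12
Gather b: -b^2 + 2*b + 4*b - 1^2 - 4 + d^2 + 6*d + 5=-b^2 + 6*b + d^2 + 6*d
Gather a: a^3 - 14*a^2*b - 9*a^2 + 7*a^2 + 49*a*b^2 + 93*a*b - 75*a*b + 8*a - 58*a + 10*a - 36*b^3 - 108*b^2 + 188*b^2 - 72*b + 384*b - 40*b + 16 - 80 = a^3 + a^2*(-14*b - 2) + a*(49*b^2 + 18*b - 40) - 36*b^3 + 80*b^2 + 272*b - 64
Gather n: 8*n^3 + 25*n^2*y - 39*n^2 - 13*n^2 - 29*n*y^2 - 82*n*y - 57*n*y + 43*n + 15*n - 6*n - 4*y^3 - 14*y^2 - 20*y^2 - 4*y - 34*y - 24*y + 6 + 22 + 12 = 8*n^3 + n^2*(25*y - 52) + n*(-29*y^2 - 139*y + 52) - 4*y^3 - 34*y^2 - 62*y + 40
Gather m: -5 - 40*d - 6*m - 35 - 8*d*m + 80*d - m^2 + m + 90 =40*d - m^2 + m*(-8*d - 5) + 50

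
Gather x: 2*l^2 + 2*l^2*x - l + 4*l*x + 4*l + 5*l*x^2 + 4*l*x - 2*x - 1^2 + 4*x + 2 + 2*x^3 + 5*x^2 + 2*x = 2*l^2 + 3*l + 2*x^3 + x^2*(5*l + 5) + x*(2*l^2 + 8*l + 4) + 1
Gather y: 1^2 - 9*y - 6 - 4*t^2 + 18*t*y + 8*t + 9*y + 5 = -4*t^2 + 18*t*y + 8*t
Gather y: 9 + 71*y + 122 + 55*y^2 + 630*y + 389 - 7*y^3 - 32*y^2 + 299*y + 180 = -7*y^3 + 23*y^2 + 1000*y + 700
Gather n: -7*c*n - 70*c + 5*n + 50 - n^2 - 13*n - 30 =-70*c - n^2 + n*(-7*c - 8) + 20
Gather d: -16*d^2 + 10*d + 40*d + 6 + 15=-16*d^2 + 50*d + 21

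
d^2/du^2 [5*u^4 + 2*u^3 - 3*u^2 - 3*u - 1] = 60*u^2 + 12*u - 6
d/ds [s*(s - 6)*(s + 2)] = 3*s^2 - 8*s - 12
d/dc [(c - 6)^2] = 2*c - 12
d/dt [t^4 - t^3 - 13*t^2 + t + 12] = 4*t^3 - 3*t^2 - 26*t + 1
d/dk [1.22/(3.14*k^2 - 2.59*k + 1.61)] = (3.1598 - 7.6616*k)/(3.14*k^2 - 2.59*k + 1.61)^2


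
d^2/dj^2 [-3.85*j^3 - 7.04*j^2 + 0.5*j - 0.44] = -23.1*j - 14.08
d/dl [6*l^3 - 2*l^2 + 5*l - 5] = 18*l^2 - 4*l + 5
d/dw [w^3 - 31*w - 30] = 3*w^2 - 31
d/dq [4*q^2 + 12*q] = 8*q + 12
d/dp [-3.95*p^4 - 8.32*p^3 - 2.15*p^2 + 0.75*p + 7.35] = -15.8*p^3 - 24.96*p^2 - 4.3*p + 0.75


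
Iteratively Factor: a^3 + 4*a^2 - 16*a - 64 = (a - 4)*(a^2 + 8*a + 16) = (a - 4)*(a + 4)*(a + 4)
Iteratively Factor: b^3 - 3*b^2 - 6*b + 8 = (b - 4)*(b^2 + b - 2) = (b - 4)*(b - 1)*(b + 2)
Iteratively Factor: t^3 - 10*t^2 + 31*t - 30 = (t - 2)*(t^2 - 8*t + 15) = (t - 5)*(t - 2)*(t - 3)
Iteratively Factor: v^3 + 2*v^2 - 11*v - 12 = (v + 4)*(v^2 - 2*v - 3) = (v - 3)*(v + 4)*(v + 1)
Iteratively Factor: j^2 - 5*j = (j - 5)*(j)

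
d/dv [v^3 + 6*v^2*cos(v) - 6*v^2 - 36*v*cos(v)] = -6*v^2*sin(v) + 3*v^2 + 36*v*sin(v) + 12*v*cos(v) - 12*v - 36*cos(v)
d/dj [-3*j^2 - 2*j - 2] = -6*j - 2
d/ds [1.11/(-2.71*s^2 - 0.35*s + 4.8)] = (6.0162*s + 0.3885)/(2.71*s^2 + 0.35*s - 4.8)^2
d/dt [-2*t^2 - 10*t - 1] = -4*t - 10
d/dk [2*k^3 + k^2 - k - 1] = 6*k^2 + 2*k - 1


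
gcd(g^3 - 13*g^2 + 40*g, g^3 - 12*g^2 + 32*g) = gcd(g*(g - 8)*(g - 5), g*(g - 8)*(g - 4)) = g^2 - 8*g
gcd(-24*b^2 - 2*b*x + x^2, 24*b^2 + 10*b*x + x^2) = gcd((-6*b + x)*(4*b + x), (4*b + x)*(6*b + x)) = 4*b + x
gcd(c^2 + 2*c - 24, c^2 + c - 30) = c + 6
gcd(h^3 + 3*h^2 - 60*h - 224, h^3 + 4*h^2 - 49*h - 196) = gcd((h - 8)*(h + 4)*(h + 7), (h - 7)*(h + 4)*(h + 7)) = h^2 + 11*h + 28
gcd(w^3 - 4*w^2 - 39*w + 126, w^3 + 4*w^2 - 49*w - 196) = w - 7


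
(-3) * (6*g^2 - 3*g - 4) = -18*g^2 + 9*g + 12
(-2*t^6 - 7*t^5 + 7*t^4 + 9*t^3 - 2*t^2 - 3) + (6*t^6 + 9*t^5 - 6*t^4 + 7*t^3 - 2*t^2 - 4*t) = 4*t^6 + 2*t^5 + t^4 + 16*t^3 - 4*t^2 - 4*t - 3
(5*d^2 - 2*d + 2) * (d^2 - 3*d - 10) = 5*d^4 - 17*d^3 - 42*d^2 + 14*d - 20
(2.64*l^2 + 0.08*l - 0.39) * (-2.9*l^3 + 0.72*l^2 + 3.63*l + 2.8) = -7.656*l^5 + 1.6688*l^4 + 10.7718*l^3 + 7.4016*l^2 - 1.1917*l - 1.092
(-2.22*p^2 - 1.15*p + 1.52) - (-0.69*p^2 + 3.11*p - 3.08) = -1.53*p^2 - 4.26*p + 4.6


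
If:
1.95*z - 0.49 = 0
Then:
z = 0.25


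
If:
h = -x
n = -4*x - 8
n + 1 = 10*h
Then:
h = -7/6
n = -38/3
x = 7/6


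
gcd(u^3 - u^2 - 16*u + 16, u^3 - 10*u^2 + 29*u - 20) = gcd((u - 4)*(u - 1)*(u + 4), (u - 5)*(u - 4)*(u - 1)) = u^2 - 5*u + 4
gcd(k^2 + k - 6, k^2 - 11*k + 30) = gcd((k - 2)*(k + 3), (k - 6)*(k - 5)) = 1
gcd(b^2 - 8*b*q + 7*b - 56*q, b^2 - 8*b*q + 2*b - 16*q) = -b + 8*q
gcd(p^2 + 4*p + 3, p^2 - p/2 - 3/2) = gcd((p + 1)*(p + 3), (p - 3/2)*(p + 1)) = p + 1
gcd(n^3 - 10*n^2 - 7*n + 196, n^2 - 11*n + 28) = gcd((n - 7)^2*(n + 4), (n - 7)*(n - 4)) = n - 7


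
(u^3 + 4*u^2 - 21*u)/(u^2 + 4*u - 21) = u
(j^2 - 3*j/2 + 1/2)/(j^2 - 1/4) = 2*(j - 1)/(2*j + 1)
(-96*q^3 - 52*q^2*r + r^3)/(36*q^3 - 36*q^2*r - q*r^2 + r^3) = (-16*q^2 - 6*q*r + r^2)/(6*q^2 - 7*q*r + r^2)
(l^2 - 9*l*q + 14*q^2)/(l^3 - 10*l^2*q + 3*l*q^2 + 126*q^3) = (-l + 2*q)/(-l^2 + 3*l*q + 18*q^2)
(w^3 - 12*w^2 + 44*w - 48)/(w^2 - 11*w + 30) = (w^2 - 6*w + 8)/(w - 5)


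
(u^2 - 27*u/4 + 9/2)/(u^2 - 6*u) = (u - 3/4)/u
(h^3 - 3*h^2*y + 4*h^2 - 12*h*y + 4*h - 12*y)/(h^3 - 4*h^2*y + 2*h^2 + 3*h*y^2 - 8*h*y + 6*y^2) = (-h - 2)/(-h + y)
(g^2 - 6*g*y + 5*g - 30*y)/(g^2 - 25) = (g - 6*y)/(g - 5)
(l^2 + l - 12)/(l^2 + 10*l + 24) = (l - 3)/(l + 6)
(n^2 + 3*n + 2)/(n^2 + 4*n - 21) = (n^2 + 3*n + 2)/(n^2 + 4*n - 21)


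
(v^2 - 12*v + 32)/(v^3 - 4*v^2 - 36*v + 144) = (v - 8)/(v^2 - 36)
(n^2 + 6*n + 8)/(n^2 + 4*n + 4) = (n + 4)/(n + 2)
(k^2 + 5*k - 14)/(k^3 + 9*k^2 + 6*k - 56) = 1/(k + 4)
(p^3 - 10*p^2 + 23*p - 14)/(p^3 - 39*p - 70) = (p^2 - 3*p + 2)/(p^2 + 7*p + 10)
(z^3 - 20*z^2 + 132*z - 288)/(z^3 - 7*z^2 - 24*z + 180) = (z - 8)/(z + 5)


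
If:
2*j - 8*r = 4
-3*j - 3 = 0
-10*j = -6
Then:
No Solution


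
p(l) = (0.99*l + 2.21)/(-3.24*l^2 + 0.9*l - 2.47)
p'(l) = (0.99*l + 2.21)*(6.48*l - 0.9)/(-3.24*l^2 + 0.9*l - 2.47)^2 + 0.99/(-3.24*l^2 + 0.9*l - 2.47)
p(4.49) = -0.10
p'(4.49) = 0.03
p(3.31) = -0.16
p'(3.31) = 0.06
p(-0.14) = -0.78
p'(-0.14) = -0.90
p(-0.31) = -0.62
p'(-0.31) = -0.91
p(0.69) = -0.85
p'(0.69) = 0.61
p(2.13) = -0.28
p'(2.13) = 0.17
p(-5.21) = 0.03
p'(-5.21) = 0.00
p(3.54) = -0.14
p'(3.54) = 0.05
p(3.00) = -0.18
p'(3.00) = 0.08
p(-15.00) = 0.02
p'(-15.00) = 0.00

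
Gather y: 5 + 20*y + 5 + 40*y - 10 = 60*y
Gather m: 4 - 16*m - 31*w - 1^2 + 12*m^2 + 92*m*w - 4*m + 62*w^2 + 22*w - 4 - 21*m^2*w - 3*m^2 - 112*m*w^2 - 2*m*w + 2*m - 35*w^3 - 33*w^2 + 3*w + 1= m^2*(9 - 21*w) + m*(-112*w^2 + 90*w - 18) - 35*w^3 + 29*w^2 - 6*w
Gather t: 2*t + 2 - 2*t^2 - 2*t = 2 - 2*t^2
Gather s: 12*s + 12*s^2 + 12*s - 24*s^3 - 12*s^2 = -24*s^3 + 24*s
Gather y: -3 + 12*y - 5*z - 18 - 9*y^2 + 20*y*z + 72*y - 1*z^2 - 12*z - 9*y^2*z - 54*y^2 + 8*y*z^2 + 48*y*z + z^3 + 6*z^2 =y^2*(-9*z - 63) + y*(8*z^2 + 68*z + 84) + z^3 + 5*z^2 - 17*z - 21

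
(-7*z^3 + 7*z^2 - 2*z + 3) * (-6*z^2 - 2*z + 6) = 42*z^5 - 28*z^4 - 44*z^3 + 28*z^2 - 18*z + 18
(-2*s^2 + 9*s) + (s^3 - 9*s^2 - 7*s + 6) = s^3 - 11*s^2 + 2*s + 6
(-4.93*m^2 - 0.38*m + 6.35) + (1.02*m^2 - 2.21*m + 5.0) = -3.91*m^2 - 2.59*m + 11.35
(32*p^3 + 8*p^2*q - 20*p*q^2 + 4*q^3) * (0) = 0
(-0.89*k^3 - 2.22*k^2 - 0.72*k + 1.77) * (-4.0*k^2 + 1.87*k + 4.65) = 3.56*k^5 + 7.2157*k^4 - 5.4099*k^3 - 18.7494*k^2 - 0.0381*k + 8.2305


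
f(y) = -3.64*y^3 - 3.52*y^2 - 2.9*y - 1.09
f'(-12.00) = -1490.90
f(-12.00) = 5816.75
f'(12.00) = -1659.86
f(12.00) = -6832.69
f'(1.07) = -22.94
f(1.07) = -12.68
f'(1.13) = -24.80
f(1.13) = -14.11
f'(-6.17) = -375.18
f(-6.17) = 737.78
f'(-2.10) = -36.27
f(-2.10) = 23.19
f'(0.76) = -14.56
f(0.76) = -6.93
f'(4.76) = -283.83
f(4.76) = -487.22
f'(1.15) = -25.44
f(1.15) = -14.62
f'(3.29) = -144.26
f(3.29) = -178.36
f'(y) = -10.92*y^2 - 7.04*y - 2.9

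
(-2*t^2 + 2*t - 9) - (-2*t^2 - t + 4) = 3*t - 13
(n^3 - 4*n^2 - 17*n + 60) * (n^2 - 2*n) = n^5 - 6*n^4 - 9*n^3 + 94*n^2 - 120*n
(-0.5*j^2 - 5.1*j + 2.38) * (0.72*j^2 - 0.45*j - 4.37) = -0.36*j^4 - 3.447*j^3 + 6.1936*j^2 + 21.216*j - 10.4006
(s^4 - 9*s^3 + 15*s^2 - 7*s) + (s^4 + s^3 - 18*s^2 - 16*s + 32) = 2*s^4 - 8*s^3 - 3*s^2 - 23*s + 32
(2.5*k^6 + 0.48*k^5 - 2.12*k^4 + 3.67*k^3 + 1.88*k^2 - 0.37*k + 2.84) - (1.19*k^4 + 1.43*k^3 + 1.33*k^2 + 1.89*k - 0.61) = 2.5*k^6 + 0.48*k^5 - 3.31*k^4 + 2.24*k^3 + 0.55*k^2 - 2.26*k + 3.45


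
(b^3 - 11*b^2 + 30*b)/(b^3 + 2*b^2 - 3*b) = (b^2 - 11*b + 30)/(b^2 + 2*b - 3)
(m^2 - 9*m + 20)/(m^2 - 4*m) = (m - 5)/m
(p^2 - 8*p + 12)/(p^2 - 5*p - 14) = (-p^2 + 8*p - 12)/(-p^2 + 5*p + 14)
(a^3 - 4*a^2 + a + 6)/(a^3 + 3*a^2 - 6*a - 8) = (a - 3)/(a + 4)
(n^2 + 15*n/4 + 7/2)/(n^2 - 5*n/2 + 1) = (4*n^2 + 15*n + 14)/(2*(2*n^2 - 5*n + 2))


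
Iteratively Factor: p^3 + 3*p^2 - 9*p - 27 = (p + 3)*(p^2 - 9) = (p - 3)*(p + 3)*(p + 3)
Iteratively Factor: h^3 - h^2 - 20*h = (h - 5)*(h^2 + 4*h) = (h - 5)*(h + 4)*(h)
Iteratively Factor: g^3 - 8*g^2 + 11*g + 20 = (g - 4)*(g^2 - 4*g - 5) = (g - 4)*(g + 1)*(g - 5)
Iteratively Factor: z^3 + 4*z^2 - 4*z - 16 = (z + 4)*(z^2 - 4) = (z - 2)*(z + 4)*(z + 2)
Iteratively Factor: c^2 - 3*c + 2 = (c - 1)*(c - 2)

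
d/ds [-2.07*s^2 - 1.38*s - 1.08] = -4.14*s - 1.38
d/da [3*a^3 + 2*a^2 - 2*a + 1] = 9*a^2 + 4*a - 2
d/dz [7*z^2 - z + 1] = 14*z - 1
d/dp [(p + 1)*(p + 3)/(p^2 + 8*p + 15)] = 4/(p^2 + 10*p + 25)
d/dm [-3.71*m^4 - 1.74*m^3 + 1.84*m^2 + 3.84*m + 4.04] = -14.84*m^3 - 5.22*m^2 + 3.68*m + 3.84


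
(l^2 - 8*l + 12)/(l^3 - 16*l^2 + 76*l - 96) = 1/(l - 8)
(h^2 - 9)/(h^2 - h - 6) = (h + 3)/(h + 2)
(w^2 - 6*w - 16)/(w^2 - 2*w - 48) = (w + 2)/(w + 6)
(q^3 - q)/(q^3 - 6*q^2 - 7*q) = (q - 1)/(q - 7)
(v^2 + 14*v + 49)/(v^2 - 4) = (v^2 + 14*v + 49)/(v^2 - 4)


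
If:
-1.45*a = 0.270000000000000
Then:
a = -0.19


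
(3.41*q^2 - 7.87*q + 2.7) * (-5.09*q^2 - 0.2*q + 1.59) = -17.3569*q^4 + 39.3763*q^3 - 6.7471*q^2 - 13.0533*q + 4.293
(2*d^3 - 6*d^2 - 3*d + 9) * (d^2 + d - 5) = 2*d^5 - 4*d^4 - 19*d^3 + 36*d^2 + 24*d - 45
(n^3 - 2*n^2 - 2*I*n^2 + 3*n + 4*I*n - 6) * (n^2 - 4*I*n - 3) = n^5 - 2*n^4 - 6*I*n^4 - 8*n^3 + 12*I*n^3 + 16*n^2 - 6*I*n^2 - 9*n + 12*I*n + 18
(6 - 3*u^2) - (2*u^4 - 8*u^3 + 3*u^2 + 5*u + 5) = -2*u^4 + 8*u^3 - 6*u^2 - 5*u + 1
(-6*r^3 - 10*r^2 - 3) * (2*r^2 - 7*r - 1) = -12*r^5 + 22*r^4 + 76*r^3 + 4*r^2 + 21*r + 3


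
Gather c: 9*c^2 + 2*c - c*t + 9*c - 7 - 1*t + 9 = 9*c^2 + c*(11 - t) - t + 2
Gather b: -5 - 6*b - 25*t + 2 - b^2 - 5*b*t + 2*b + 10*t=-b^2 + b*(-5*t - 4) - 15*t - 3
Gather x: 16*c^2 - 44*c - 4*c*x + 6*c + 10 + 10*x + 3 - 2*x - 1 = 16*c^2 - 38*c + x*(8 - 4*c) + 12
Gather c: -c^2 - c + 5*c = -c^2 + 4*c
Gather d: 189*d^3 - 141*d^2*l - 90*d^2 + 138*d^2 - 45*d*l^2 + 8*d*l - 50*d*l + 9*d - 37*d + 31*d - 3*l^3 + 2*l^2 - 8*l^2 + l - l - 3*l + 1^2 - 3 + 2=189*d^3 + d^2*(48 - 141*l) + d*(-45*l^2 - 42*l + 3) - 3*l^3 - 6*l^2 - 3*l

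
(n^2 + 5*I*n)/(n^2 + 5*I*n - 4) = n*(n + 5*I)/(n^2 + 5*I*n - 4)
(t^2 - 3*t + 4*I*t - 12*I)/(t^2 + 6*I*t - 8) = (t - 3)/(t + 2*I)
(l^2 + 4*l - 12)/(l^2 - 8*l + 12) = (l + 6)/(l - 6)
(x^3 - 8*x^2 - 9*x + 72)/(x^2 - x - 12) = (x^2 - 11*x + 24)/(x - 4)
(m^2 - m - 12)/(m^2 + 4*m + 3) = (m - 4)/(m + 1)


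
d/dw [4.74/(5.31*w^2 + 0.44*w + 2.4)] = (-50.3388*w - 2.0856)/(5.31*w^2 + 0.44*w + 2.4)^2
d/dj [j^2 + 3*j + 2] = 2*j + 3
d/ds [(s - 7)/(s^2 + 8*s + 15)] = (s^2 + 8*s - 2*(s - 7)*(s + 4) + 15)/(s^2 + 8*s + 15)^2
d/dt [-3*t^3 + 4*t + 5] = 4 - 9*t^2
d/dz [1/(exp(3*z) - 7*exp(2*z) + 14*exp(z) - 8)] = (-3*exp(2*z) + 14*exp(z) - 14)*exp(z)/(exp(3*z) - 7*exp(2*z) + 14*exp(z) - 8)^2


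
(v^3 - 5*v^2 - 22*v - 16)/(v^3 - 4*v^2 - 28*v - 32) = (v + 1)/(v + 2)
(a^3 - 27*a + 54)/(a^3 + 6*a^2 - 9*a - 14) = (a^3 - 27*a + 54)/(a^3 + 6*a^2 - 9*a - 14)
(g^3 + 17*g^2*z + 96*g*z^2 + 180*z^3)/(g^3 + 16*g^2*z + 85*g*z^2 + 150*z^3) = (g + 6*z)/(g + 5*z)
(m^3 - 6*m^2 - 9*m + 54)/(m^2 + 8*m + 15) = (m^2 - 9*m + 18)/(m + 5)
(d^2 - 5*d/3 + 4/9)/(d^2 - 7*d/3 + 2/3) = (d - 4/3)/(d - 2)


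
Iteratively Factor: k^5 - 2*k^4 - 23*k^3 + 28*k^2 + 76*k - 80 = (k - 5)*(k^4 + 3*k^3 - 8*k^2 - 12*k + 16) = (k - 5)*(k - 2)*(k^3 + 5*k^2 + 2*k - 8) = (k - 5)*(k - 2)*(k - 1)*(k^2 + 6*k + 8) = (k - 5)*(k - 2)*(k - 1)*(k + 4)*(k + 2)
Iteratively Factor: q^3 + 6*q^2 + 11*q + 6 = (q + 2)*(q^2 + 4*q + 3) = (q + 2)*(q + 3)*(q + 1)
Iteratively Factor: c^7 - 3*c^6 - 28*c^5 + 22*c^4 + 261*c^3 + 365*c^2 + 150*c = (c - 5)*(c^6 + 2*c^5 - 18*c^4 - 68*c^3 - 79*c^2 - 30*c) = (c - 5)*(c + 2)*(c^5 - 18*c^3 - 32*c^2 - 15*c) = (c - 5)*(c + 2)*(c + 3)*(c^4 - 3*c^3 - 9*c^2 - 5*c) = c*(c - 5)*(c + 2)*(c + 3)*(c^3 - 3*c^2 - 9*c - 5) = c*(c - 5)^2*(c + 2)*(c + 3)*(c^2 + 2*c + 1) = c*(c - 5)^2*(c + 1)*(c + 2)*(c + 3)*(c + 1)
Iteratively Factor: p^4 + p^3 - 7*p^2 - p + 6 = (p - 1)*(p^3 + 2*p^2 - 5*p - 6) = (p - 1)*(p + 3)*(p^2 - p - 2) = (p - 2)*(p - 1)*(p + 3)*(p + 1)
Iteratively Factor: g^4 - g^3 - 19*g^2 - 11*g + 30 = (g + 2)*(g^3 - 3*g^2 - 13*g + 15) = (g + 2)*(g + 3)*(g^2 - 6*g + 5) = (g - 1)*(g + 2)*(g + 3)*(g - 5)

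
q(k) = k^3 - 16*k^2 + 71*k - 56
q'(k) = 3*k^2 - 32*k + 71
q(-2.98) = -436.13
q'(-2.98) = 193.00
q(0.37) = -31.87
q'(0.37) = 59.57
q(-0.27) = -76.36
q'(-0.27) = 79.86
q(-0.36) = -83.68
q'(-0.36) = 82.91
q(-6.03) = -1285.16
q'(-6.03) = 373.04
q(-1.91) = -256.95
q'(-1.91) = 143.06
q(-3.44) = -530.29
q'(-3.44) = 216.58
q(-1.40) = -189.50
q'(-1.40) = 121.68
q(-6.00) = -1274.00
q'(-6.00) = 371.00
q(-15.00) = -8096.00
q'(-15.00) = 1226.00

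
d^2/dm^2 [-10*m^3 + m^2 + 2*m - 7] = 2 - 60*m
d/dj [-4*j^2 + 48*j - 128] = 48 - 8*j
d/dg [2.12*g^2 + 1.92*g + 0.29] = 4.24*g + 1.92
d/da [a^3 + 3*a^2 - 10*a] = 3*a^2 + 6*a - 10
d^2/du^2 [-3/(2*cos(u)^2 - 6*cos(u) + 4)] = 3*(4*sin(u)^4 - 3*sin(u)^2 + 69*cos(u)/4 - 9*cos(3*u)/4 - 15)/(2*(cos(u) - 2)^3*(cos(u) - 1)^3)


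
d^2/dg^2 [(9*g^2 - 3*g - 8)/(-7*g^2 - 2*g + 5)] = 6*(91*g^3 + 77*g^2 + 217*g + 39)/(343*g^6 + 294*g^5 - 651*g^4 - 412*g^3 + 465*g^2 + 150*g - 125)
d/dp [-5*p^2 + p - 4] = 1 - 10*p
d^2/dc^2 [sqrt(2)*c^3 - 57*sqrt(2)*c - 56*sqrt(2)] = 6*sqrt(2)*c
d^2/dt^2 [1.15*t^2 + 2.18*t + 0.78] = 2.30000000000000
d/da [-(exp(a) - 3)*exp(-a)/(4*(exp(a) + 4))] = (exp(2*a) - 6*exp(a) - 12)*exp(-a)/(4*(exp(2*a) + 8*exp(a) + 16))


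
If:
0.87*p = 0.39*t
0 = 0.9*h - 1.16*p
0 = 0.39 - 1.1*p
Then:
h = 0.46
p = 0.35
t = 0.79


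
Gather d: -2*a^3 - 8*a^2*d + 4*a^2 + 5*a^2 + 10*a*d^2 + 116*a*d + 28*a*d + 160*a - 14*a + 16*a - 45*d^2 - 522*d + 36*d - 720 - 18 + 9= -2*a^3 + 9*a^2 + 162*a + d^2*(10*a - 45) + d*(-8*a^2 + 144*a - 486) - 729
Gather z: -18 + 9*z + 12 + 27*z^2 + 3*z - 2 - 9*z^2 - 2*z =18*z^2 + 10*z - 8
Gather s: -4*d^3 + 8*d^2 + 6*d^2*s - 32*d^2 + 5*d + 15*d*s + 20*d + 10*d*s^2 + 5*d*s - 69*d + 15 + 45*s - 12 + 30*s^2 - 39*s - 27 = -4*d^3 - 24*d^2 - 44*d + s^2*(10*d + 30) + s*(6*d^2 + 20*d + 6) - 24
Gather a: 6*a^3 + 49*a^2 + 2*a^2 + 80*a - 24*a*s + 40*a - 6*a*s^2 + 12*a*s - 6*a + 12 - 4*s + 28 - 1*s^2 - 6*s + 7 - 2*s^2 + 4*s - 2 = 6*a^3 + 51*a^2 + a*(-6*s^2 - 12*s + 114) - 3*s^2 - 6*s + 45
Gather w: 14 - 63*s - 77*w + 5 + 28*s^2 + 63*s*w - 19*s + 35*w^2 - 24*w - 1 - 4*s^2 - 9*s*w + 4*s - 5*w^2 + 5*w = 24*s^2 - 78*s + 30*w^2 + w*(54*s - 96) + 18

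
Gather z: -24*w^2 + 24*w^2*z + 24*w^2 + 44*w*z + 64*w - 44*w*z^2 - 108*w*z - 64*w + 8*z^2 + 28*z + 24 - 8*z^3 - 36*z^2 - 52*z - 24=-8*z^3 + z^2*(-44*w - 28) + z*(24*w^2 - 64*w - 24)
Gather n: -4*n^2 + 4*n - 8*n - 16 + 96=-4*n^2 - 4*n + 80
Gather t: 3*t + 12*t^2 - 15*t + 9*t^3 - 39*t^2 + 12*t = 9*t^3 - 27*t^2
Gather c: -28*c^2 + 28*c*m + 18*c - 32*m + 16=-28*c^2 + c*(28*m + 18) - 32*m + 16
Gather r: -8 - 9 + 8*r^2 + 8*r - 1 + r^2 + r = 9*r^2 + 9*r - 18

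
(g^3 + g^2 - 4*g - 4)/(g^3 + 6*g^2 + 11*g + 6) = (g - 2)/(g + 3)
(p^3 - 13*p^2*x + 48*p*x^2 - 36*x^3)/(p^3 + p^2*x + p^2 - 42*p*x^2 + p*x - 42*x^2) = (p^2 - 7*p*x + 6*x^2)/(p^2 + 7*p*x + p + 7*x)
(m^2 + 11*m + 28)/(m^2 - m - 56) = (m + 4)/(m - 8)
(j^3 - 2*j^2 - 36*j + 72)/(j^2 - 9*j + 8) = (j^3 - 2*j^2 - 36*j + 72)/(j^2 - 9*j + 8)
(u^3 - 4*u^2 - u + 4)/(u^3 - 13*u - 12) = (u - 1)/(u + 3)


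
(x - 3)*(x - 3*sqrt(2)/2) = x^2 - 3*x - 3*sqrt(2)*x/2 + 9*sqrt(2)/2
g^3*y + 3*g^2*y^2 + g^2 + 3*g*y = g*(g + 3*y)*(g*y + 1)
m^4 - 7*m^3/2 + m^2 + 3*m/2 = m*(m - 3)*(m - 1)*(m + 1/2)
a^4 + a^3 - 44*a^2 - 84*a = a*(a - 7)*(a + 2)*(a + 6)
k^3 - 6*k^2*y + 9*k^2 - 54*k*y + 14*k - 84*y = (k + 2)*(k + 7)*(k - 6*y)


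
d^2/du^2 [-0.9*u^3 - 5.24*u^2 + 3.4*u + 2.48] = -5.4*u - 10.48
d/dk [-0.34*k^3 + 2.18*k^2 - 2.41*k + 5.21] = -1.02*k^2 + 4.36*k - 2.41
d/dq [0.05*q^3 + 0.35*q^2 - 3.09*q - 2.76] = 0.15*q^2 + 0.7*q - 3.09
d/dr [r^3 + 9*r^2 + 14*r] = 3*r^2 + 18*r + 14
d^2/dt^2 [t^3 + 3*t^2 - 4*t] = 6*t + 6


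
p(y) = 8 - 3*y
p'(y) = -3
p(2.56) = 0.32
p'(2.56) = -3.00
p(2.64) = 0.08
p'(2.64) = -3.00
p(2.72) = -0.16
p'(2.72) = -3.00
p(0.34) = 6.98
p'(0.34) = -3.00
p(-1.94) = 13.82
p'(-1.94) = -3.00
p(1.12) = 4.64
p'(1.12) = -3.00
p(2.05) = 1.85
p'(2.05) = -3.00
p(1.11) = 4.67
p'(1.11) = -3.00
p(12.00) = -28.00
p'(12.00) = -3.00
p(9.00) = -19.00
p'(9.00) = -3.00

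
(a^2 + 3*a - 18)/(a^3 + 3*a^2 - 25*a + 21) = (a + 6)/(a^2 + 6*a - 7)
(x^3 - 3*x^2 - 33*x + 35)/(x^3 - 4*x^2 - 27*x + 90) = (x^2 - 8*x + 7)/(x^2 - 9*x + 18)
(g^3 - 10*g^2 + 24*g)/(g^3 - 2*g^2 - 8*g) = (g - 6)/(g + 2)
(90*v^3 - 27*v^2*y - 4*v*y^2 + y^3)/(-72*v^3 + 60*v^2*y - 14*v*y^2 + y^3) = (-15*v^2 + 2*v*y + y^2)/(12*v^2 - 8*v*y + y^2)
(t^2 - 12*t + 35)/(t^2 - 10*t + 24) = (t^2 - 12*t + 35)/(t^2 - 10*t + 24)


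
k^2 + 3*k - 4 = (k - 1)*(k + 4)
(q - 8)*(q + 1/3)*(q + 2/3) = q^3 - 7*q^2 - 70*q/9 - 16/9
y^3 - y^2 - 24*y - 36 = (y - 6)*(y + 2)*(y + 3)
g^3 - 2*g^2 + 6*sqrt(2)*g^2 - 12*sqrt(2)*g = g*(g - 2)*(g + 6*sqrt(2))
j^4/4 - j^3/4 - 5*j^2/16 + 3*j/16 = j*(j/4 + 1/4)*(j - 3/2)*(j - 1/2)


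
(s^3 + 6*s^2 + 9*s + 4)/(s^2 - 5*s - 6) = (s^2 + 5*s + 4)/(s - 6)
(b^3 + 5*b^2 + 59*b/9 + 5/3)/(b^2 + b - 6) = (b^2 + 2*b + 5/9)/(b - 2)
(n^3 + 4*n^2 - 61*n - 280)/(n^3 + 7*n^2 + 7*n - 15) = (n^2 - n - 56)/(n^2 + 2*n - 3)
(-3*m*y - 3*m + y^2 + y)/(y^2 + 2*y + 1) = (-3*m + y)/(y + 1)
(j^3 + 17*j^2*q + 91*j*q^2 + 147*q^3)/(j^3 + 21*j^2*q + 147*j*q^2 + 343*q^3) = (j + 3*q)/(j + 7*q)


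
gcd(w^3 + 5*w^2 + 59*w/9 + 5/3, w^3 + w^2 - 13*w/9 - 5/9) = w^2 + 2*w + 5/9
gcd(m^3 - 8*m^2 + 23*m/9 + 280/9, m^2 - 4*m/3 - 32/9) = m - 8/3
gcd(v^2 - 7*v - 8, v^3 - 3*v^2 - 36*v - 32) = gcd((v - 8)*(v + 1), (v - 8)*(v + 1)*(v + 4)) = v^2 - 7*v - 8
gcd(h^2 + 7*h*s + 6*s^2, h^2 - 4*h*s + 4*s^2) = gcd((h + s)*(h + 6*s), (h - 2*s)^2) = 1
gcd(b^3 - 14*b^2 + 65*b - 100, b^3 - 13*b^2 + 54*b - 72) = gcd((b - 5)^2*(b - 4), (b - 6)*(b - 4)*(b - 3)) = b - 4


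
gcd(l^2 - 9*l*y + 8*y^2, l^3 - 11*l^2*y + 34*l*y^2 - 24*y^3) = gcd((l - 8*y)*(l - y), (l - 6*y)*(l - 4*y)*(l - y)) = -l + y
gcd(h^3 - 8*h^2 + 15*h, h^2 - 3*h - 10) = h - 5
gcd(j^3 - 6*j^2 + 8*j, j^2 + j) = j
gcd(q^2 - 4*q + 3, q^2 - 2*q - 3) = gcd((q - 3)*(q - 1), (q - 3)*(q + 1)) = q - 3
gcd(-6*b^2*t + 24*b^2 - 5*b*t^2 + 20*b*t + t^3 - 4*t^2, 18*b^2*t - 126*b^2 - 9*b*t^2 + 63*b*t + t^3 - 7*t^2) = -6*b + t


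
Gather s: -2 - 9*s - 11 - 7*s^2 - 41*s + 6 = -7*s^2 - 50*s - 7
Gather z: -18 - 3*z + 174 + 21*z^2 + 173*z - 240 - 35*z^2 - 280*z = -14*z^2 - 110*z - 84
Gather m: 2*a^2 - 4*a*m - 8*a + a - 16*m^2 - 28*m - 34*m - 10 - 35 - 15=2*a^2 - 7*a - 16*m^2 + m*(-4*a - 62) - 60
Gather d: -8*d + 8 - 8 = -8*d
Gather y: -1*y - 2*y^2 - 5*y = -2*y^2 - 6*y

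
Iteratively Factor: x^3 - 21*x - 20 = (x + 4)*(x^2 - 4*x - 5) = (x + 1)*(x + 4)*(x - 5)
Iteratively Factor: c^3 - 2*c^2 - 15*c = (c + 3)*(c^2 - 5*c) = (c - 5)*(c + 3)*(c)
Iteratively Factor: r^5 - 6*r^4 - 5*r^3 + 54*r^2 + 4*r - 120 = (r - 2)*(r^4 - 4*r^3 - 13*r^2 + 28*r + 60) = (r - 3)*(r - 2)*(r^3 - r^2 - 16*r - 20) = (r - 5)*(r - 3)*(r - 2)*(r^2 + 4*r + 4) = (r - 5)*(r - 3)*(r - 2)*(r + 2)*(r + 2)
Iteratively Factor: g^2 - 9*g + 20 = (g - 4)*(g - 5)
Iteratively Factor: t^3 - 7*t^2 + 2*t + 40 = (t + 2)*(t^2 - 9*t + 20) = (t - 5)*(t + 2)*(t - 4)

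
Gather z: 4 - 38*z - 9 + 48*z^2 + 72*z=48*z^2 + 34*z - 5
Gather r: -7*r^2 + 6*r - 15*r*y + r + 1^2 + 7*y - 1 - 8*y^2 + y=-7*r^2 + r*(7 - 15*y) - 8*y^2 + 8*y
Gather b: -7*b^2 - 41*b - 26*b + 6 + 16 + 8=-7*b^2 - 67*b + 30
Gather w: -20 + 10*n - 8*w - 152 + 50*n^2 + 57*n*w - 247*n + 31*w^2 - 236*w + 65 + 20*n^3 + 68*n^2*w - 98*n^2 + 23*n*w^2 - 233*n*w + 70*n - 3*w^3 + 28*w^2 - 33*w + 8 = 20*n^3 - 48*n^2 - 167*n - 3*w^3 + w^2*(23*n + 59) + w*(68*n^2 - 176*n - 277) - 99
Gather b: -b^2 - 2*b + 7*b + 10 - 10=-b^2 + 5*b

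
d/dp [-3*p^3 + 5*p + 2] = 5 - 9*p^2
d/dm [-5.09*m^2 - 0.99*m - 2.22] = -10.18*m - 0.99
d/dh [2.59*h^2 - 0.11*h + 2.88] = 5.18*h - 0.11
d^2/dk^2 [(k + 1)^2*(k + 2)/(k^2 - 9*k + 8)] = 12*(19*k^3 - 51*k^2 + 3*k + 127)/(k^6 - 27*k^5 + 267*k^4 - 1161*k^3 + 2136*k^2 - 1728*k + 512)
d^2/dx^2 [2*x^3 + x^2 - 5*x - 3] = 12*x + 2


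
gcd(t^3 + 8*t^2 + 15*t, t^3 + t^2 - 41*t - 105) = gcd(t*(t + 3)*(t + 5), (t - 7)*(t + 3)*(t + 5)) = t^2 + 8*t + 15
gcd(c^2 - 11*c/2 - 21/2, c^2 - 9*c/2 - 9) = c + 3/2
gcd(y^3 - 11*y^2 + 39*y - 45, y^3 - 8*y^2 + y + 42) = y - 3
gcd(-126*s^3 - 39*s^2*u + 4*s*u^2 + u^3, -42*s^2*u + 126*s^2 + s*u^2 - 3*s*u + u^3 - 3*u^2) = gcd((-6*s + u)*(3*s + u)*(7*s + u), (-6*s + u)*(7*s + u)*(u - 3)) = 42*s^2 - s*u - u^2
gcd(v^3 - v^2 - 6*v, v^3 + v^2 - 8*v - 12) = v^2 - v - 6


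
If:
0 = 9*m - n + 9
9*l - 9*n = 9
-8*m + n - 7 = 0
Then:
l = -8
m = -2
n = -9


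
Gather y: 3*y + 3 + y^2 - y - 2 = y^2 + 2*y + 1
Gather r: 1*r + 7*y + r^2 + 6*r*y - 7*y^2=r^2 + r*(6*y + 1) - 7*y^2 + 7*y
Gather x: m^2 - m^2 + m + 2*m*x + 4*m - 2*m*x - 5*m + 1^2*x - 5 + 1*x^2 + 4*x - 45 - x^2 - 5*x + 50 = 0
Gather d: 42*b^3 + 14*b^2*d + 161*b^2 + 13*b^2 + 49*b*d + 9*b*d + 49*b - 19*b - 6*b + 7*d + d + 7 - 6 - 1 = 42*b^3 + 174*b^2 + 24*b + d*(14*b^2 + 58*b + 8)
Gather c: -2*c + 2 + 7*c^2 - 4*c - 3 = 7*c^2 - 6*c - 1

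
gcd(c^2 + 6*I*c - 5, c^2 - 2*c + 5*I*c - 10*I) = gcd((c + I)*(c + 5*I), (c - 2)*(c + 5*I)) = c + 5*I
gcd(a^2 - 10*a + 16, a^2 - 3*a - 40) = a - 8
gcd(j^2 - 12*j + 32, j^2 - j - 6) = 1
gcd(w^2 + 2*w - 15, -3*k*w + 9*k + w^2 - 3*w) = w - 3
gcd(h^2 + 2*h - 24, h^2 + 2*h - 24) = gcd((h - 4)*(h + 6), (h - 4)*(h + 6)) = h^2 + 2*h - 24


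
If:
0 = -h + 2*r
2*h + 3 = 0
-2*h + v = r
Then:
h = -3/2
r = -3/4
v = -15/4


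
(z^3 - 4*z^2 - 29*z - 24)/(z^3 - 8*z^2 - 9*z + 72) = (z + 1)/(z - 3)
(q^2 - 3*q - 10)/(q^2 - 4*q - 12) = (q - 5)/(q - 6)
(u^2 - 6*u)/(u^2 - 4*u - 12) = u/(u + 2)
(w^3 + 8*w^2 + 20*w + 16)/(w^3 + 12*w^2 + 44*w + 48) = (w + 2)/(w + 6)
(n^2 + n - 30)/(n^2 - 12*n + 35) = (n + 6)/(n - 7)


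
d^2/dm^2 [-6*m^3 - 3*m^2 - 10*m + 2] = -36*m - 6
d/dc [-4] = 0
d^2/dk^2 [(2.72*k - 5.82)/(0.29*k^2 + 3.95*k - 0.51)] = ((0.58*k + 3.95)*(1.16*k + 7.9)*(2.72*k - 5.82) - (4.7328*k + 18.1124)*(0.29*k^2 + 3.95*k - 0.51))/(0.29*k^2 + 3.95*k - 0.51)^3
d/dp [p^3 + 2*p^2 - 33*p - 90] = 3*p^2 + 4*p - 33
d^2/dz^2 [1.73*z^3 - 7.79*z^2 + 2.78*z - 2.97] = 10.38*z - 15.58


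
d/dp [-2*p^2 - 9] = -4*p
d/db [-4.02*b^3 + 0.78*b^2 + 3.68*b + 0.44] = -12.06*b^2 + 1.56*b + 3.68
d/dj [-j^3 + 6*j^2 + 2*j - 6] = -3*j^2 + 12*j + 2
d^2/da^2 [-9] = 0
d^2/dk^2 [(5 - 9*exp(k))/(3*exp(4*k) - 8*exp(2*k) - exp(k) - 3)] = ((-(9*exp(k) - 5)*(-48*exp(3*k) + 32*exp(k) + 1) + (216*exp(3*k) - 288*exp(k) - 18)*exp(k))*(-3*exp(4*k) + 8*exp(2*k) + exp(k) + 3) + (18*exp(k) - 10)*(-12*exp(3*k) + 16*exp(k) + 1)^2*exp(k) + 9*(-3*exp(4*k) + 8*exp(2*k) + exp(k) + 3)^2)*exp(k)/(-3*exp(4*k) + 8*exp(2*k) + exp(k) + 3)^3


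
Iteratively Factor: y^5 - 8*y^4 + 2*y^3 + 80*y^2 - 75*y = (y + 3)*(y^4 - 11*y^3 + 35*y^2 - 25*y) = y*(y + 3)*(y^3 - 11*y^2 + 35*y - 25) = y*(y - 5)*(y + 3)*(y^2 - 6*y + 5) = y*(y - 5)^2*(y + 3)*(y - 1)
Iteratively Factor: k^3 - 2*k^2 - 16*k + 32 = (k + 4)*(k^2 - 6*k + 8) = (k - 2)*(k + 4)*(k - 4)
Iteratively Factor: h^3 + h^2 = (h + 1)*(h^2) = h*(h + 1)*(h)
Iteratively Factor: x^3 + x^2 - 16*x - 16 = (x + 4)*(x^2 - 3*x - 4) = (x - 4)*(x + 4)*(x + 1)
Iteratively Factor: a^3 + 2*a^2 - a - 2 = (a + 2)*(a^2 - 1) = (a + 1)*(a + 2)*(a - 1)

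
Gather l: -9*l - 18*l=-27*l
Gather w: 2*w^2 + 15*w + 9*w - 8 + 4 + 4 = 2*w^2 + 24*w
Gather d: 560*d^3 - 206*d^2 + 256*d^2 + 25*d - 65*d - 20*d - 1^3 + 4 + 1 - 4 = 560*d^3 + 50*d^2 - 60*d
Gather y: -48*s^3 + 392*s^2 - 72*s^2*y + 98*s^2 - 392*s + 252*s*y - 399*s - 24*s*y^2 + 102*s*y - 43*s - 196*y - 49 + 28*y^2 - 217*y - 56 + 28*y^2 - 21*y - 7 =-48*s^3 + 490*s^2 - 834*s + y^2*(56 - 24*s) + y*(-72*s^2 + 354*s - 434) - 112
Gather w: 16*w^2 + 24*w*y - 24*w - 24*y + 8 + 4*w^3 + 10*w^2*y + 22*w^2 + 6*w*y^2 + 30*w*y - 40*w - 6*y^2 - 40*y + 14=4*w^3 + w^2*(10*y + 38) + w*(6*y^2 + 54*y - 64) - 6*y^2 - 64*y + 22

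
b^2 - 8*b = b*(b - 8)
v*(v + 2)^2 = v^3 + 4*v^2 + 4*v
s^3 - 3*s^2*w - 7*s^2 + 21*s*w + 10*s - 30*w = (s - 5)*(s - 2)*(s - 3*w)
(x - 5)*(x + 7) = x^2 + 2*x - 35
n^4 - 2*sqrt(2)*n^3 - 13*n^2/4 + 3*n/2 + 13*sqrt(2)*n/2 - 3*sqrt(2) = (n - 3/2)*(n - 1/2)*(n + 2)*(n - 2*sqrt(2))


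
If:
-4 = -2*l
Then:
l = 2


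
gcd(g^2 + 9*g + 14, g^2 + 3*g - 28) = g + 7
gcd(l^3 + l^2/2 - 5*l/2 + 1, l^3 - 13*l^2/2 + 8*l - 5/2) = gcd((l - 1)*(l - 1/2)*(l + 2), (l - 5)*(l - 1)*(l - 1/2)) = l^2 - 3*l/2 + 1/2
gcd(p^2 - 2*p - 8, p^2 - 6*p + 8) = p - 4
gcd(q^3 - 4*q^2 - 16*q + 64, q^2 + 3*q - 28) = q - 4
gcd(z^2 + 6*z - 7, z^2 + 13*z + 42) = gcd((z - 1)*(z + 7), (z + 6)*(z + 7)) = z + 7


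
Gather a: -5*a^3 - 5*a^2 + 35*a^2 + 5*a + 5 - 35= -5*a^3 + 30*a^2 + 5*a - 30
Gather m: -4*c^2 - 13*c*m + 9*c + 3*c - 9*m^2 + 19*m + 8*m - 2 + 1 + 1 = -4*c^2 + 12*c - 9*m^2 + m*(27 - 13*c)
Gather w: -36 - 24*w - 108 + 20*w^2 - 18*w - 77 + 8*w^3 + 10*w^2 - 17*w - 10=8*w^3 + 30*w^2 - 59*w - 231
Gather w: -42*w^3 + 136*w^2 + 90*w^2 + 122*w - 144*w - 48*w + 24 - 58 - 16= -42*w^3 + 226*w^2 - 70*w - 50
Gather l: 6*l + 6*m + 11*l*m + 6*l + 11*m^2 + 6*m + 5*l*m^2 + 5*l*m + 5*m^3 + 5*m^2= l*(5*m^2 + 16*m + 12) + 5*m^3 + 16*m^2 + 12*m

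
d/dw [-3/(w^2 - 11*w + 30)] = 3*(2*w - 11)/(w^2 - 11*w + 30)^2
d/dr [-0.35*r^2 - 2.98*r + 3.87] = -0.7*r - 2.98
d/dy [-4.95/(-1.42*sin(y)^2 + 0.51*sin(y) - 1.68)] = (2.5245 - 14.058*sin(y))*cos(y)/(1.42*sin(y)^2 - 0.51*sin(y) + 1.68)^2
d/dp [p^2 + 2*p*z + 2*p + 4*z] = 2*p + 2*z + 2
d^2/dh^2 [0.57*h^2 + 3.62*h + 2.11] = 1.14000000000000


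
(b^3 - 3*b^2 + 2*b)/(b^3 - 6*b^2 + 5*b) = (b - 2)/(b - 5)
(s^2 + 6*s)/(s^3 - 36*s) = 1/(s - 6)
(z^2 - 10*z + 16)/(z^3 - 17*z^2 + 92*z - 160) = (z - 2)/(z^2 - 9*z + 20)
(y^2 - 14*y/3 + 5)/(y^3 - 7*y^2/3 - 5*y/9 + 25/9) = 3*(y - 3)/(3*y^2 - 2*y - 5)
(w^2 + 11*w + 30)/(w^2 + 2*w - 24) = (w + 5)/(w - 4)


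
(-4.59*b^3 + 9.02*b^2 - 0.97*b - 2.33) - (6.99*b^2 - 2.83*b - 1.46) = -4.59*b^3 + 2.03*b^2 + 1.86*b - 0.87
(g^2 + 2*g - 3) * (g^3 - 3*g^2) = g^5 - g^4 - 9*g^3 + 9*g^2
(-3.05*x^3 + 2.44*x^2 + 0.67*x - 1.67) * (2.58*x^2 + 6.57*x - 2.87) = -7.869*x^5 - 13.7433*x^4 + 26.5129*x^3 - 6.9095*x^2 - 12.8948*x + 4.7929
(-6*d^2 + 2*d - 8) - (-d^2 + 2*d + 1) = -5*d^2 - 9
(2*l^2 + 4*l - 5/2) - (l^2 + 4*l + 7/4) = l^2 - 17/4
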